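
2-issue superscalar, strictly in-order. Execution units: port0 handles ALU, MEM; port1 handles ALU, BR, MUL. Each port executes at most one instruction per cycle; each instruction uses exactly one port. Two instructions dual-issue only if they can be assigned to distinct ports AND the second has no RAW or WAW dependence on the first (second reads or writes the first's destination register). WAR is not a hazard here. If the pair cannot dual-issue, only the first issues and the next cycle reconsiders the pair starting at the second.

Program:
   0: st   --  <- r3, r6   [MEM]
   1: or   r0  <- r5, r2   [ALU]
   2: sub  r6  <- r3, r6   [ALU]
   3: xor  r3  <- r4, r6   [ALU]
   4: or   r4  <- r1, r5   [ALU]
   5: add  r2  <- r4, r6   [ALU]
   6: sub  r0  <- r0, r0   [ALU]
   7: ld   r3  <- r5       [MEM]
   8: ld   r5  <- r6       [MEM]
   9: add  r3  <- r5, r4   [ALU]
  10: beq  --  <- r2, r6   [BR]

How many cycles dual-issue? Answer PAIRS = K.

PAIRS = 4

#0 head=0: st or i0+i1 2-wide
#1 head=2: sub i2 RAW r6
#2 head=3: xor or i3+i4 2-wide
#3 head=5: add sub i5+i6 2-wide
#4 head=7: ld i7 no-port MEM/MEM
#5 head=8: ld i8 RAW r5
#6 head=9: add beq i9+i10 2-wide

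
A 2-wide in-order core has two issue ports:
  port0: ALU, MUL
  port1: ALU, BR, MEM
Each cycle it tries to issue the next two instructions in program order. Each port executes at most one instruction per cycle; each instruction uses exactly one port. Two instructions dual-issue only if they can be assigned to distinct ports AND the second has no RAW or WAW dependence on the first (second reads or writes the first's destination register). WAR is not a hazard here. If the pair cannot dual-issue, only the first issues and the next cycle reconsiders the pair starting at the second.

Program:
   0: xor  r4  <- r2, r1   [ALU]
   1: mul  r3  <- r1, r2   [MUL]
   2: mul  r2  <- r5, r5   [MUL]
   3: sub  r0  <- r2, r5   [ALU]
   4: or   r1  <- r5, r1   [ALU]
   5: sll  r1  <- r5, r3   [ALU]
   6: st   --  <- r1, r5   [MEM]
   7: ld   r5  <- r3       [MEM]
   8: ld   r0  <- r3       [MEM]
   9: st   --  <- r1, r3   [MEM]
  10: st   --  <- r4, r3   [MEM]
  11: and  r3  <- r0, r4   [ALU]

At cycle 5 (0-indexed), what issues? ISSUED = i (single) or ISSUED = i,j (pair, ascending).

  cy0 -> i0+i1 (xor.ALU;mul.MUL) pair
  cy1 -> i2 (mul.MUL) RAW r2
  cy2 -> i3+i4 (sub.ALU;or.ALU) pair
  cy3 -> i5 (sll.ALU) RAW r1
  cy4 -> i6 (st.MEM) no-port MEM/MEM
  cy5 -> i7 (ld.MEM) no-port MEM/MEM
  cy6 -> i8 (ld.MEM) no-port MEM/MEM
  cy7 -> i9 (st.MEM) no-port MEM/MEM
  cy8 -> i10+i11 (st.MEM;and.ALU) pair

ISSUED = 7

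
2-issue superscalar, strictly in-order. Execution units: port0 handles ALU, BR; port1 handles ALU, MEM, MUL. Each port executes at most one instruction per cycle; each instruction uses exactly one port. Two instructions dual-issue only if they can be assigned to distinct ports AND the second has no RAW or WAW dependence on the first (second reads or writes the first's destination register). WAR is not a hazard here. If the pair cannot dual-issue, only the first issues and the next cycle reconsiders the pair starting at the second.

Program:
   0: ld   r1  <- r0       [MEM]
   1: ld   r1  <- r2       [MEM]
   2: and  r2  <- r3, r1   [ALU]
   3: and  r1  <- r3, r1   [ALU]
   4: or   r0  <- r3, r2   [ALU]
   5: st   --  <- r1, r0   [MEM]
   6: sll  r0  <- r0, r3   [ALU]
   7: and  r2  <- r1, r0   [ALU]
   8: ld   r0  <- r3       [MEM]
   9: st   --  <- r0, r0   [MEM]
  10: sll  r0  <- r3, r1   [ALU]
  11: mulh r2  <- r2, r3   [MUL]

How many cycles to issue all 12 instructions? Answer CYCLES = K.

#0 head=0: ld.MEM i0 no-port MEM/MEM
#1 head=1: ld.MEM i1 RAW r1
#2 head=2: and.ALU+and.ALU i2+i3 dual
#3 head=4: or.ALU i4 RAW r0
#4 head=5: st.MEM+sll.ALU i5+i6 dual
#5 head=7: and.ALU+ld.MEM i7+i8 dual
#6 head=9: st.MEM+sll.ALU i9+i10 dual
#7 head=11: mulh.MUL i11 tail

CYCLES = 8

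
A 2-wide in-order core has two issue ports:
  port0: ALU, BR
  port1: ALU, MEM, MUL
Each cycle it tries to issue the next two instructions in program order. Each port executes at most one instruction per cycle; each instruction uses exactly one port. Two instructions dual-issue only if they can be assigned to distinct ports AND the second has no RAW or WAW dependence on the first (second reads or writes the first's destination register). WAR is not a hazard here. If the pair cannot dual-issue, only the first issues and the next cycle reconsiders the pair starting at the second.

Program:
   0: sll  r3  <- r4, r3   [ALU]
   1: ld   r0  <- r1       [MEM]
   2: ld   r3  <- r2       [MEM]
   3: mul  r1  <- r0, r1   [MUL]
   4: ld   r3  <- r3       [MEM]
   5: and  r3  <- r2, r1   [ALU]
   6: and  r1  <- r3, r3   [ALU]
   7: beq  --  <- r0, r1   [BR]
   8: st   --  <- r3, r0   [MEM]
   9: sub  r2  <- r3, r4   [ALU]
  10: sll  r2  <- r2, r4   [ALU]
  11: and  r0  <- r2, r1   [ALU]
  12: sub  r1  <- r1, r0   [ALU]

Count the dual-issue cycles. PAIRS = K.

PAIRS = 2

[0] i0&i1  sll.ALU+ld.MEM  -- pair
[1] i2  ld.MEM  -- no-port MEM/MUL
[2] i3  mul.MUL  -- no-port MUL/MEM
[3] i4  ld.MEM  -- WAW r3
[4] i5  and.ALU  -- RAW r3
[5] i6  and.ALU  -- RAW r1
[6] i7&i8  beq.BR+st.MEM  -- pair
[7] i9  sub.ALU  -- RAW+WAW r2
[8] i10  sll.ALU  -- RAW r2
[9] i11  and.ALU  -- RAW r0
[10] i12  sub.ALU  -- tail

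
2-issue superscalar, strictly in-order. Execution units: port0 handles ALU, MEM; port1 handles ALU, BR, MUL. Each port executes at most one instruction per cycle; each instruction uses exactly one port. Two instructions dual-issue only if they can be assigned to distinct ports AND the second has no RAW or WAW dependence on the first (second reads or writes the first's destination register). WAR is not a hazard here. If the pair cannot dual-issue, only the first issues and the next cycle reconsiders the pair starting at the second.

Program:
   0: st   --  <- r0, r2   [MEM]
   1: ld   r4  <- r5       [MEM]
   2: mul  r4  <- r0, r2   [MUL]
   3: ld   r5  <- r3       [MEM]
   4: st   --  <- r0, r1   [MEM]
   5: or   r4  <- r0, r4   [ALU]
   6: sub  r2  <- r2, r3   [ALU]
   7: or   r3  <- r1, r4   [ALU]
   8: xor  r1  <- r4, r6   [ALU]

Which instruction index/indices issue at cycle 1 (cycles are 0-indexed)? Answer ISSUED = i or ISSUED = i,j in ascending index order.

ISSUED = 1

0. st @i0  | no-port MEM/MEM
1. ld @i1  | WAW r4
2. mul+ld @i2/i3  | dual
3. st+or @i4/i5  | dual
4. sub+or @i6/i7  | dual
5. xor @i8  | tail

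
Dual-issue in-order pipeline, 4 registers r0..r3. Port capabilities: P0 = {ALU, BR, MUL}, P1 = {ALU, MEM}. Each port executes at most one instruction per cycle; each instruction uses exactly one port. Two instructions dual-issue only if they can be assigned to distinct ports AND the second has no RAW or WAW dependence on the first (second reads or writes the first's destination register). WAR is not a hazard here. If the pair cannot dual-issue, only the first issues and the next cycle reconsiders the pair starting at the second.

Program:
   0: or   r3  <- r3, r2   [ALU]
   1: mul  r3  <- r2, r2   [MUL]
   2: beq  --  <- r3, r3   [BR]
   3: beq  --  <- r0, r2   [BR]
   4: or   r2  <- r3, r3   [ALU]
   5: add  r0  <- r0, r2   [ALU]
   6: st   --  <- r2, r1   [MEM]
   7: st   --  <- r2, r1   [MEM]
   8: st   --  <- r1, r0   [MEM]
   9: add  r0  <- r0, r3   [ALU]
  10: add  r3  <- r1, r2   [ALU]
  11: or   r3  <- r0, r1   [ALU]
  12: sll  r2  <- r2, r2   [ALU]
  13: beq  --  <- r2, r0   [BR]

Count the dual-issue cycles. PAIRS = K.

c0: i0 or  WAW r3
c1: i1 mul  no-port MUL/BR
c2: i2 beq  no-port BR/BR
c3: i3,i4 beq;or  pair
c4: i5,i6 add;st  pair
c5: i7 st  no-port MEM/MEM
c6: i8,i9 st;add  pair
c7: i10 add  WAW r3
c8: i11,i12 or;sll  pair
c9: i13 beq  tail

PAIRS = 4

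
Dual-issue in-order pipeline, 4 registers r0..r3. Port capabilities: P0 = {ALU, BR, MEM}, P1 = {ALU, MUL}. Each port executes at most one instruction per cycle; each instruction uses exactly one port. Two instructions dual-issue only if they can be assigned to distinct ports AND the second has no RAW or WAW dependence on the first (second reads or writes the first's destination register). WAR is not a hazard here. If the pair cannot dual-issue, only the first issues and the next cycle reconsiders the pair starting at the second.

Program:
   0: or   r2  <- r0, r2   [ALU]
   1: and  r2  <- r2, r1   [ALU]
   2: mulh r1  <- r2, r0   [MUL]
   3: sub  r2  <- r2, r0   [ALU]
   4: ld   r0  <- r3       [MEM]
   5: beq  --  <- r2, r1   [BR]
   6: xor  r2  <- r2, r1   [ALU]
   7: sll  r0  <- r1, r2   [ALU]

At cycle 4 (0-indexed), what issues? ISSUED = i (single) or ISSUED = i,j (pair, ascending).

c0: i0 or.ALU  RAW+WAW r2
c1: i1 and.ALU  RAW r2
c2: i2&i3 mulh.MUL/sub.ALU  2-wide
c3: i4 ld.MEM  no-port MEM/BR
c4: i5&i6 beq.BR/xor.ALU  2-wide
c5: i7 sll.ALU  tail

ISSUED = 5,6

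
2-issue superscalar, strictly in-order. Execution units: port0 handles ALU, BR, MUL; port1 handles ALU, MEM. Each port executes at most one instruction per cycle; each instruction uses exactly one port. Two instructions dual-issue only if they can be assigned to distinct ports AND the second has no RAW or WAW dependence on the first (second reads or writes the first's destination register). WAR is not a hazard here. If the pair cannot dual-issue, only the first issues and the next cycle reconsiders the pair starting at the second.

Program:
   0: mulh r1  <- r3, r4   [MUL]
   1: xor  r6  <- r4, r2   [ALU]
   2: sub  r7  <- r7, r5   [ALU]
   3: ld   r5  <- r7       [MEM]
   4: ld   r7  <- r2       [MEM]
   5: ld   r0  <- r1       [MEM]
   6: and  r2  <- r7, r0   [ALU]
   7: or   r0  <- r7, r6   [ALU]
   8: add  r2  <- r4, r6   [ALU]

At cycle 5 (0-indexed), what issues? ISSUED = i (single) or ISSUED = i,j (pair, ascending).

[0] i0&i1  mulh+xor  -- pair
[1] i2  sub  -- RAW r7
[2] i3  ld  -- no-port MEM/MEM
[3] i4  ld  -- no-port MEM/MEM
[4] i5  ld  -- RAW r0
[5] i6&i7  and+or  -- pair
[6] i8  add  -- tail

ISSUED = 6,7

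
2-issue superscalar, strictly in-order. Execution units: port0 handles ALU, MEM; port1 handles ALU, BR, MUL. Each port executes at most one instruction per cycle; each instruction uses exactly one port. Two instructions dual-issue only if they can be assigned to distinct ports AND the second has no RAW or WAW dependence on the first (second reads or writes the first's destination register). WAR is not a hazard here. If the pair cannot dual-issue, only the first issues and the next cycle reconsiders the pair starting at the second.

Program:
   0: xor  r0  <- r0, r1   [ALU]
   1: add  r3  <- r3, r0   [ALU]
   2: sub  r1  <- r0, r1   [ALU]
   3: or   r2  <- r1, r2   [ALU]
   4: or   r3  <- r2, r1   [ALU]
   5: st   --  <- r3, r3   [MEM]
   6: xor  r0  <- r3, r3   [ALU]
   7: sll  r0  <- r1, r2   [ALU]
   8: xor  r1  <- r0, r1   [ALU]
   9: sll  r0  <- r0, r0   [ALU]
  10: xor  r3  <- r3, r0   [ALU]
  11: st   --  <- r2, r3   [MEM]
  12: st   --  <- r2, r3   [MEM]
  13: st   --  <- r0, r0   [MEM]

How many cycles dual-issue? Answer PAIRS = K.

#0 head=0: xor.ALU i0 RAW r0
#1 head=1: add.ALU+sub.ALU i1+i2 dual
#2 head=3: or.ALU i3 RAW r2
#3 head=4: or.ALU i4 RAW r3
#4 head=5: st.MEM+xor.ALU i5+i6 dual
#5 head=7: sll.ALU i7 RAW r0
#6 head=8: xor.ALU+sll.ALU i8+i9 dual
#7 head=10: xor.ALU i10 RAW r3
#8 head=11: st.MEM i11 no-port MEM/MEM
#9 head=12: st.MEM i12 no-port MEM/MEM
#10 head=13: st.MEM i13 tail

PAIRS = 3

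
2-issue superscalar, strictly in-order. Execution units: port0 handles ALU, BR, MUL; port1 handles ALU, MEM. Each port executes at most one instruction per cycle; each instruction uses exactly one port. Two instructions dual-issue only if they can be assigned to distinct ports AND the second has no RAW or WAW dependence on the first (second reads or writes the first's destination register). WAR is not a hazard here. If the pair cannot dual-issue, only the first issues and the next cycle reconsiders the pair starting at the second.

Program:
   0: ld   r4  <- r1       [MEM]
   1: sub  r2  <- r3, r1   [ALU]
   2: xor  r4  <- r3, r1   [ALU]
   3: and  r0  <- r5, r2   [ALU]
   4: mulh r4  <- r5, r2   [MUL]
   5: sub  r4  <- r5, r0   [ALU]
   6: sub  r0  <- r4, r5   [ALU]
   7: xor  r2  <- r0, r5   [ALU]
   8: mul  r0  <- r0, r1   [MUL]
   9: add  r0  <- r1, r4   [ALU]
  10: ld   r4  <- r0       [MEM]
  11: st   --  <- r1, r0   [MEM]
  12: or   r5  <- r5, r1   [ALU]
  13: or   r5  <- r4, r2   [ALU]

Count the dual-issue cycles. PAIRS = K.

PAIRS = 4

t=0 i0+i1:ld.MEM/sub.ALU ; 2-wide
t=1 i2+i3:xor.ALU/and.ALU ; 2-wide
t=2 i4:mulh.MUL ; WAW r4
t=3 i5:sub.ALU ; RAW r4
t=4 i6:sub.ALU ; RAW r0
t=5 i7+i8:xor.ALU/mul.MUL ; 2-wide
t=6 i9:add.ALU ; RAW r0
t=7 i10:ld.MEM ; no-port MEM/MEM
t=8 i11+i12:st.MEM/or.ALU ; 2-wide
t=9 i13:or.ALU ; tail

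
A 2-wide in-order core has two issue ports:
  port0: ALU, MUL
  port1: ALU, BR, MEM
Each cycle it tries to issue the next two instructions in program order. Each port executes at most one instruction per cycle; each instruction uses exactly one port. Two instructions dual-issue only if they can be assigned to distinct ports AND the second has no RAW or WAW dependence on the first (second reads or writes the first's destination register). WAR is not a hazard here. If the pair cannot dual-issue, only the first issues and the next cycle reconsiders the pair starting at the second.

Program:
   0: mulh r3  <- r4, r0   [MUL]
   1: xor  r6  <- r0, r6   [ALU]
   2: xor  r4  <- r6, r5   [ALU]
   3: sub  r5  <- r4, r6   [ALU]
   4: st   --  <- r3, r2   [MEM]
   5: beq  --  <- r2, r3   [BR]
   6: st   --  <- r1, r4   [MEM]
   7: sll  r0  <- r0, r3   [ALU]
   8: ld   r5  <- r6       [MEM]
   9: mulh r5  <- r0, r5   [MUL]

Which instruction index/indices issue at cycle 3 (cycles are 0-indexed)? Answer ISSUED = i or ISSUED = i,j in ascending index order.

ISSUED = 5

t=0 i0&i1:mulh xor ; 2-wide
t=1 i2:xor ; RAW r4
t=2 i3&i4:sub st ; 2-wide
t=3 i5:beq ; no-port BR/MEM
t=4 i6&i7:st sll ; 2-wide
t=5 i8:ld ; RAW+WAW r5
t=6 i9:mulh ; tail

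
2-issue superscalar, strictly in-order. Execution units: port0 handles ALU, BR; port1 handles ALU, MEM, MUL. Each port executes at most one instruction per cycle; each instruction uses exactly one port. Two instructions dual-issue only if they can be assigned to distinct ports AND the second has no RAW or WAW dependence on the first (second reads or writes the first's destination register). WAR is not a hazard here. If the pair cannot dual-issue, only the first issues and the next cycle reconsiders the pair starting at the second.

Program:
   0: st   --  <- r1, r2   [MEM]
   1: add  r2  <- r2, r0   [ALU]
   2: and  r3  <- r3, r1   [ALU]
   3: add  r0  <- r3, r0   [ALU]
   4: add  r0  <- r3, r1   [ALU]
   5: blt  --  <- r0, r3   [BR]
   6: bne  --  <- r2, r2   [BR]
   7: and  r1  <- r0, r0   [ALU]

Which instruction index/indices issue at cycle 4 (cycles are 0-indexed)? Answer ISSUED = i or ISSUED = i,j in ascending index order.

ISSUED = 5

  cy0 -> i0&i1 (st.MEM/add.ALU) pair
  cy1 -> i2 (and.ALU) RAW r3
  cy2 -> i3 (add.ALU) WAW r0
  cy3 -> i4 (add.ALU) RAW r0
  cy4 -> i5 (blt.BR) no-port BR/BR
  cy5 -> i6&i7 (bne.BR/and.ALU) pair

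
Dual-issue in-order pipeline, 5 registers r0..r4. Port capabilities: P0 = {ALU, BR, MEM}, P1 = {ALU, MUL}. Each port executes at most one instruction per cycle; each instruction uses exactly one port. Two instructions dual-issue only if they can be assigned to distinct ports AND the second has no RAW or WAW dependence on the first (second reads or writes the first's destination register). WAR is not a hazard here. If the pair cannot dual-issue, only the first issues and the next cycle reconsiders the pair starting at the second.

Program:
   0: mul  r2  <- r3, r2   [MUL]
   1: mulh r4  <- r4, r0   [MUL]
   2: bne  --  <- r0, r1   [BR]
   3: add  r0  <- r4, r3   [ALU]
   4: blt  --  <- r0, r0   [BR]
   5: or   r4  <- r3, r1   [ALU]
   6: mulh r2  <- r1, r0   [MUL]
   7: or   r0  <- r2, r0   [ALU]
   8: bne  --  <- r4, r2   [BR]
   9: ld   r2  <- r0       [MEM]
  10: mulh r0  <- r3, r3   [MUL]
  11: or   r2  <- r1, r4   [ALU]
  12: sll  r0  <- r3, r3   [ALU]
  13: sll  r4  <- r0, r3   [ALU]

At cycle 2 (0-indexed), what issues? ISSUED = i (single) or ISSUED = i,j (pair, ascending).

#0 head=0: mul i0 no-port MUL/MUL
#1 head=1: mulh;bne i1&i2 pair
#2 head=3: add i3 RAW r0
#3 head=4: blt;or i4&i5 pair
#4 head=6: mulh i6 RAW r2
#5 head=7: or;bne i7&i8 pair
#6 head=9: ld;mulh i9&i10 pair
#7 head=11: or;sll i11&i12 pair
#8 head=13: sll i13 tail

ISSUED = 3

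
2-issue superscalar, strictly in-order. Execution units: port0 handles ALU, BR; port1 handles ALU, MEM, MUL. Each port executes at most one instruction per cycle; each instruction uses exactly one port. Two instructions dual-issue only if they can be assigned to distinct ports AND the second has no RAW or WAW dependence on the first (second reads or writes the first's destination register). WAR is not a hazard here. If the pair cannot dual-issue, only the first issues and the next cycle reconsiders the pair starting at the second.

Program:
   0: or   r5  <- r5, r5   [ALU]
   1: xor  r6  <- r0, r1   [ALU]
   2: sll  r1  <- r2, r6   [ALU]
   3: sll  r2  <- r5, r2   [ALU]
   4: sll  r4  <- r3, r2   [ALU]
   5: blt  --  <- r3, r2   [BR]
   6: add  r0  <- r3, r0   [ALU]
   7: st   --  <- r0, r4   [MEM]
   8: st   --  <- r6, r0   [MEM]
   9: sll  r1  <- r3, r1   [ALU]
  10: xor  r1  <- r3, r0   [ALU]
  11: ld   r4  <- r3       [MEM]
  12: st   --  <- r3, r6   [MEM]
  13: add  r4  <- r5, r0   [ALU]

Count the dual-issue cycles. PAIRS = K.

PAIRS = 6

  cy0 -> i0+i1 (or.ALU+xor.ALU) pair
  cy1 -> i2+i3 (sll.ALU+sll.ALU) pair
  cy2 -> i4+i5 (sll.ALU+blt.BR) pair
  cy3 -> i6 (add.ALU) RAW r0
  cy4 -> i7 (st.MEM) no-port MEM/MEM
  cy5 -> i8+i9 (st.MEM+sll.ALU) pair
  cy6 -> i10+i11 (xor.ALU+ld.MEM) pair
  cy7 -> i12+i13 (st.MEM+add.ALU) pair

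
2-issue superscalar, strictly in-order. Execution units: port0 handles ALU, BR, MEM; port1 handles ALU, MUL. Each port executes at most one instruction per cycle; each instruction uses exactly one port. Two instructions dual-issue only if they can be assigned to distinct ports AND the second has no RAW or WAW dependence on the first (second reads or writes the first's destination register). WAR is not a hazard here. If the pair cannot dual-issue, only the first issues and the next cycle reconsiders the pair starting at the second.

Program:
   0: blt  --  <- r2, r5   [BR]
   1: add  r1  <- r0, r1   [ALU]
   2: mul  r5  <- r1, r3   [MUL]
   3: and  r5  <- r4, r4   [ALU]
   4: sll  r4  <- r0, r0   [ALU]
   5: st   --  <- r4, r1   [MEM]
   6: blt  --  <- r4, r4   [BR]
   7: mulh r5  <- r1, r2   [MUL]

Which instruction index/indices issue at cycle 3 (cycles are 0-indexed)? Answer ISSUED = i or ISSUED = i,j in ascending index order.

[0] i0,i1  blt;add  -- 2-wide
[1] i2  mul  -- WAW r5
[2] i3,i4  and;sll  -- 2-wide
[3] i5  st  -- no-port MEM/BR
[4] i6,i7  blt;mulh  -- 2-wide

ISSUED = 5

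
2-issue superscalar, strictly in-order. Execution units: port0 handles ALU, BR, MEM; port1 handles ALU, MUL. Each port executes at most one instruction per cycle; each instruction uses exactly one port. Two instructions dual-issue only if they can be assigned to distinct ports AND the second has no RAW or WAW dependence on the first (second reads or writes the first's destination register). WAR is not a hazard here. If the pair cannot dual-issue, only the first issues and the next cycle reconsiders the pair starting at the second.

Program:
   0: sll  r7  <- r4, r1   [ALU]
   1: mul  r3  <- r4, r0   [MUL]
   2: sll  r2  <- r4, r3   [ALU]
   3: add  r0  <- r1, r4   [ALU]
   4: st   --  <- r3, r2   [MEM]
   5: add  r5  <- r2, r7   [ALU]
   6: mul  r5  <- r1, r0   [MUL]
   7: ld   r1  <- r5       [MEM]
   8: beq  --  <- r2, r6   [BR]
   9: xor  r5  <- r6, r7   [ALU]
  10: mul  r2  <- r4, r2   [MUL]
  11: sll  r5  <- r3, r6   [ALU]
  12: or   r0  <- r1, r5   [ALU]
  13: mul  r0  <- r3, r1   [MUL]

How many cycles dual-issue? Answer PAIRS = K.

PAIRS = 5

t=0 i0,i1:sll.ALU;mul.MUL ; dual
t=1 i2,i3:sll.ALU;add.ALU ; dual
t=2 i4,i5:st.MEM;add.ALU ; dual
t=3 i6:mul.MUL ; RAW r5
t=4 i7:ld.MEM ; no-port MEM/BR
t=5 i8,i9:beq.BR;xor.ALU ; dual
t=6 i10,i11:mul.MUL;sll.ALU ; dual
t=7 i12:or.ALU ; WAW r0
t=8 i13:mul.MUL ; tail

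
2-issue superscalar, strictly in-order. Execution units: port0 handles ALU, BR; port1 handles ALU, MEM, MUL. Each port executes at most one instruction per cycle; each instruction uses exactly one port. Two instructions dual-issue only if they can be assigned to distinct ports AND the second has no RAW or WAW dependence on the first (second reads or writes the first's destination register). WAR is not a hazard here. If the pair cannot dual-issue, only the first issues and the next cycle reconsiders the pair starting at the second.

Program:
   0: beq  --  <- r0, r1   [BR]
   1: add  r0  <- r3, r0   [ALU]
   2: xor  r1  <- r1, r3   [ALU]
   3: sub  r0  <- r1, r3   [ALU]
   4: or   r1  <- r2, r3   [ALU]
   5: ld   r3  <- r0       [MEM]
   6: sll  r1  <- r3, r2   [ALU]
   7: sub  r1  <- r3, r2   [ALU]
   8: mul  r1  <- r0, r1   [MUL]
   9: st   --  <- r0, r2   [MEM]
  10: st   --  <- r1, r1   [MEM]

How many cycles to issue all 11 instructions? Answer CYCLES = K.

t=0 i0&i1:beq.BR;add.ALU ; pair
t=1 i2:xor.ALU ; RAW r1
t=2 i3&i4:sub.ALU;or.ALU ; pair
t=3 i5:ld.MEM ; RAW r3
t=4 i6:sll.ALU ; WAW r1
t=5 i7:sub.ALU ; RAW+WAW r1
t=6 i8:mul.MUL ; no-port MUL/MEM
t=7 i9:st.MEM ; no-port MEM/MEM
t=8 i10:st.MEM ; tail

CYCLES = 9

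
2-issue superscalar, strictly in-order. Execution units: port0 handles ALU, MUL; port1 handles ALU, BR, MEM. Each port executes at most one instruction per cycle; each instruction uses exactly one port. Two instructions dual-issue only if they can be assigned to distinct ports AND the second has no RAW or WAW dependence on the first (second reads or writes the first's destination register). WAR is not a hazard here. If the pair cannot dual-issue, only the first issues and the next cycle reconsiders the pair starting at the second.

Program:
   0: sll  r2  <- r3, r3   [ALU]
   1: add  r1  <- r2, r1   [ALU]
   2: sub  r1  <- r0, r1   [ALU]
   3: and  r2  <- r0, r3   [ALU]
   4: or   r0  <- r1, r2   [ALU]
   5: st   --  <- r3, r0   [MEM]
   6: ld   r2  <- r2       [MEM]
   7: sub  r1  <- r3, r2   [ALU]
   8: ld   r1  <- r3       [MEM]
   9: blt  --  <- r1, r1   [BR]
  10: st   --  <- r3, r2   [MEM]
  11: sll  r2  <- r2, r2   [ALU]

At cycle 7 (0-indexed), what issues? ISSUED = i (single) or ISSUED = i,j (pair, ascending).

ISSUED = 8

t=0 i0:sll.ALU ; RAW r2
t=1 i1:add.ALU ; RAW+WAW r1
t=2 i2,i3:sub.ALU+and.ALU ; dual
t=3 i4:or.ALU ; RAW r0
t=4 i5:st.MEM ; no-port MEM/MEM
t=5 i6:ld.MEM ; RAW r2
t=6 i7:sub.ALU ; WAW r1
t=7 i8:ld.MEM ; no-port MEM/BR
t=8 i9:blt.BR ; no-port BR/MEM
t=9 i10,i11:st.MEM+sll.ALU ; dual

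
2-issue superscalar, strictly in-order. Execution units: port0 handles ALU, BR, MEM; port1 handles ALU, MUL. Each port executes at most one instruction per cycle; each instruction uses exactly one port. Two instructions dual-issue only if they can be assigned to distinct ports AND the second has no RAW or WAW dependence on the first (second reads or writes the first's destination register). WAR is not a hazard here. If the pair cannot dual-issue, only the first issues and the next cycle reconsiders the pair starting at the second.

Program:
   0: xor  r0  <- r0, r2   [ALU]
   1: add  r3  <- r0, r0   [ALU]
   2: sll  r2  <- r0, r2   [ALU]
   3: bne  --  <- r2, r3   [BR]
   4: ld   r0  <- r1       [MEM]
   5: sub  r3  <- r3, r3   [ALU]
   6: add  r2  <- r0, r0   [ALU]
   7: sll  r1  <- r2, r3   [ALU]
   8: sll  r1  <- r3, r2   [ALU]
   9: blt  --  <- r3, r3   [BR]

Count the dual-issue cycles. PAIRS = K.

  cy0 -> i0 (xor) RAW r0
  cy1 -> i1,i2 (add sll) pair
  cy2 -> i3 (bne) no-port BR/MEM
  cy3 -> i4,i5 (ld sub) pair
  cy4 -> i6 (add) RAW r2
  cy5 -> i7 (sll) WAW r1
  cy6 -> i8,i9 (sll blt) pair

PAIRS = 3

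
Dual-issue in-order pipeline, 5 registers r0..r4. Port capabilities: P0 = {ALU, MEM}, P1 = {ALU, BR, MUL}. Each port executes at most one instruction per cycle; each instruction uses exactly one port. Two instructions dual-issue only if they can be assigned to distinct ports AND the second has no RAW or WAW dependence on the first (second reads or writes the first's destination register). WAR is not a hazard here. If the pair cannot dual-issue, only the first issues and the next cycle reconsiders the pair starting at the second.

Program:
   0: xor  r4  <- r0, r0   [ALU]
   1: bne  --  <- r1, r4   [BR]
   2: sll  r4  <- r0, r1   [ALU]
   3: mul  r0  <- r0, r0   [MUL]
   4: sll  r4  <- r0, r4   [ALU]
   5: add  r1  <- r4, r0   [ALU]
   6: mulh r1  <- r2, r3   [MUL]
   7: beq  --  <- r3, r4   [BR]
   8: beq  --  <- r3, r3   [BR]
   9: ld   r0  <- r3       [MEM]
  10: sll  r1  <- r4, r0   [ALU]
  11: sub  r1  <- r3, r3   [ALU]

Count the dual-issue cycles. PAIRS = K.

0. xor.ALU @i0  | RAW r4
1. bne.BR;sll.ALU @i1/i2  | dual
2. mul.MUL @i3  | RAW r0
3. sll.ALU @i4  | RAW r4
4. add.ALU @i5  | WAW r1
5. mulh.MUL @i6  | no-port MUL/BR
6. beq.BR @i7  | no-port BR/BR
7. beq.BR;ld.MEM @i8/i9  | dual
8. sll.ALU @i10  | WAW r1
9. sub.ALU @i11  | tail

PAIRS = 2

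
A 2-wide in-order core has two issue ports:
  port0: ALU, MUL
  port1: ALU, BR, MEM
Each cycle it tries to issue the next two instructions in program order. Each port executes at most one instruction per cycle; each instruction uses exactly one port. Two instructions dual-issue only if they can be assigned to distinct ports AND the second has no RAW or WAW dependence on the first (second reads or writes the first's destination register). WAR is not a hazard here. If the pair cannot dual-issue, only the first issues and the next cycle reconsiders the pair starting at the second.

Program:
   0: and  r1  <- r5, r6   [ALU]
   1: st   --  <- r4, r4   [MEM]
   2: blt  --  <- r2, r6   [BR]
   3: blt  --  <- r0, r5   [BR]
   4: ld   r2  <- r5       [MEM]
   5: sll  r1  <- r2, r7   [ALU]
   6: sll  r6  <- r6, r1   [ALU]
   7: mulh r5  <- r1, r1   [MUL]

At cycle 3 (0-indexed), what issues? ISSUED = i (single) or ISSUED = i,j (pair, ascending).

ISSUED = 4

0. and.ALU+st.MEM @i0+i1  | dual
1. blt.BR @i2  | no-port BR/BR
2. blt.BR @i3  | no-port BR/MEM
3. ld.MEM @i4  | RAW r2
4. sll.ALU @i5  | RAW r1
5. sll.ALU+mulh.MUL @i6+i7  | dual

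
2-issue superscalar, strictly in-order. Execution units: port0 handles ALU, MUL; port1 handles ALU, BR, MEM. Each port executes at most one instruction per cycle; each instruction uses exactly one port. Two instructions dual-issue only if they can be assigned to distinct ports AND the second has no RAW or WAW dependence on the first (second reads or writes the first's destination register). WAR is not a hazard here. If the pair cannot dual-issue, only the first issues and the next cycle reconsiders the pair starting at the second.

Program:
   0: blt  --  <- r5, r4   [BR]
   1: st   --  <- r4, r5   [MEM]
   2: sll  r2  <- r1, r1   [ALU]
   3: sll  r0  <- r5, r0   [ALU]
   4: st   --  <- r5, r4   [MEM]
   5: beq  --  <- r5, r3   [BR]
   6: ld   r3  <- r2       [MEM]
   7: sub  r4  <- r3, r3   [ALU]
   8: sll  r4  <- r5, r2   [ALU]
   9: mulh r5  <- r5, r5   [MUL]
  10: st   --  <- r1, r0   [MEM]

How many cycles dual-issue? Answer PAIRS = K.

PAIRS = 3

0. blt @i0  | no-port BR/MEM
1. st;sll @i1,i2  | pair
2. sll;st @i3,i4  | pair
3. beq @i5  | no-port BR/MEM
4. ld @i6  | RAW r3
5. sub @i7  | WAW r4
6. sll;mulh @i8,i9  | pair
7. st @i10  | tail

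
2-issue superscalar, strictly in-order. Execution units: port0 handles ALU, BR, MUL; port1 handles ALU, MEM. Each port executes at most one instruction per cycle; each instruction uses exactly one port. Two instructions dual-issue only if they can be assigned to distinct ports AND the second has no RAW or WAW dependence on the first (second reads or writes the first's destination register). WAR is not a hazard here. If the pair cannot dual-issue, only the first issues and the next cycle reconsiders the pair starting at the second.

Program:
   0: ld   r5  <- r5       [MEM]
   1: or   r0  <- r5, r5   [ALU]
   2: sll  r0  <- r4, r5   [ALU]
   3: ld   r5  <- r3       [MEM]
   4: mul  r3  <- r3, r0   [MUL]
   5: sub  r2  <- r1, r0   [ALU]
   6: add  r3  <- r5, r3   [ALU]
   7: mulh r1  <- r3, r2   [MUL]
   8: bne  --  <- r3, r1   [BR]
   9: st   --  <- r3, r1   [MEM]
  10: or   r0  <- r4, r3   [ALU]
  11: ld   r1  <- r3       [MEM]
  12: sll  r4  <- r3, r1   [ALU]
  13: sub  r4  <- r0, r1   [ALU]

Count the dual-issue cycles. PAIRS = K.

PAIRS = 4

  cy0 -> i0 (ld) RAW r5
  cy1 -> i1 (or) WAW r0
  cy2 -> i2/i3 (sll ld) pair
  cy3 -> i4/i5 (mul sub) pair
  cy4 -> i6 (add) RAW r3
  cy5 -> i7 (mulh) no-port MUL/BR
  cy6 -> i8/i9 (bne st) pair
  cy7 -> i10/i11 (or ld) pair
  cy8 -> i12 (sll) WAW r4
  cy9 -> i13 (sub) tail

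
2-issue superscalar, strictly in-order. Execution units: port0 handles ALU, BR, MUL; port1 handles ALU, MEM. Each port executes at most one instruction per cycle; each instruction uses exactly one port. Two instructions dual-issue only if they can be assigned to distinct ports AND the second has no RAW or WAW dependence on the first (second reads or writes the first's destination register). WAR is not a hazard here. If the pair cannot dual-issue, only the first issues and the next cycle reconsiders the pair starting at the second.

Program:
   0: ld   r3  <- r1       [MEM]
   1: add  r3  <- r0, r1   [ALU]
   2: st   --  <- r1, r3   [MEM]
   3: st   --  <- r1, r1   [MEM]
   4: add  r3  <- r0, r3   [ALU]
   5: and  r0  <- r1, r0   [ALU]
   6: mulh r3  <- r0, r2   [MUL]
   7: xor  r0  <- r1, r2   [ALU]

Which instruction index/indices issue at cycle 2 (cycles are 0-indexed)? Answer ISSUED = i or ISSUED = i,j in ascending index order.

ISSUED = 2

[0] i0  ld  -- WAW r3
[1] i1  add  -- RAW r3
[2] i2  st  -- no-port MEM/MEM
[3] i3/i4  st+add  -- pair
[4] i5  and  -- RAW r0
[5] i6/i7  mulh+xor  -- pair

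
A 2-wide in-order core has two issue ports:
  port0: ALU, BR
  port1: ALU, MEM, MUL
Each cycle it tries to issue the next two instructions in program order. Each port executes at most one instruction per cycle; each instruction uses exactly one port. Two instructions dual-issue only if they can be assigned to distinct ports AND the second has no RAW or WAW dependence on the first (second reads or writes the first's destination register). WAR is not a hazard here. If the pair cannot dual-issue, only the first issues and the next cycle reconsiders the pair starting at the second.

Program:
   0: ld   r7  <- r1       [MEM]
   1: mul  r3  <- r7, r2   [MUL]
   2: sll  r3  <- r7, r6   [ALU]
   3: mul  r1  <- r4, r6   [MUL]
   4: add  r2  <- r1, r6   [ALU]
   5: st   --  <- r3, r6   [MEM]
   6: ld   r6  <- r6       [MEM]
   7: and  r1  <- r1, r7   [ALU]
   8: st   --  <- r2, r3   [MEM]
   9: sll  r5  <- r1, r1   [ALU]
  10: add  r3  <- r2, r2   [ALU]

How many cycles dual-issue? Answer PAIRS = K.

PAIRS = 4

  cy0 -> i0 (ld) no-port MEM/MUL
  cy1 -> i1 (mul) WAW r3
  cy2 -> i2+i3 (sll/mul) dual
  cy3 -> i4+i5 (add/st) dual
  cy4 -> i6+i7 (ld/and) dual
  cy5 -> i8+i9 (st/sll) dual
  cy6 -> i10 (add) tail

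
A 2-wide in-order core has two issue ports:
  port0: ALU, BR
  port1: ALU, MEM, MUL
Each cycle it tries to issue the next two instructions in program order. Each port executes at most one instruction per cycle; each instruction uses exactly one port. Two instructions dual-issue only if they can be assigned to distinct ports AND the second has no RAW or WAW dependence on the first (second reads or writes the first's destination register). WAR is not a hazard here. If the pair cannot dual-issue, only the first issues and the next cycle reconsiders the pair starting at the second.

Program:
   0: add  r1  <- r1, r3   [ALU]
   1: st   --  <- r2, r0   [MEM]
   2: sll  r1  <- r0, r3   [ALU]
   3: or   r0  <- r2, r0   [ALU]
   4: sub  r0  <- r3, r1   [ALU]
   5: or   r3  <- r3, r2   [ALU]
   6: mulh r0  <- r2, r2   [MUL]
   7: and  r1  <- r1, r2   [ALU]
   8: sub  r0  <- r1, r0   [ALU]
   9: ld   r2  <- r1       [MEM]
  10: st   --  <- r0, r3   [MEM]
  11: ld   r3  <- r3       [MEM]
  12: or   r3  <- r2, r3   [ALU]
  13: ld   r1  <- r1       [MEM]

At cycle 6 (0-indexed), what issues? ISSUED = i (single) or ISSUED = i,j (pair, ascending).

ISSUED = 11

[0] i0/i1  add st  -- 2-wide
[1] i2/i3  sll or  -- 2-wide
[2] i4/i5  sub or  -- 2-wide
[3] i6/i7  mulh and  -- 2-wide
[4] i8/i9  sub ld  -- 2-wide
[5] i10  st  -- no-port MEM/MEM
[6] i11  ld  -- RAW+WAW r3
[7] i12/i13  or ld  -- 2-wide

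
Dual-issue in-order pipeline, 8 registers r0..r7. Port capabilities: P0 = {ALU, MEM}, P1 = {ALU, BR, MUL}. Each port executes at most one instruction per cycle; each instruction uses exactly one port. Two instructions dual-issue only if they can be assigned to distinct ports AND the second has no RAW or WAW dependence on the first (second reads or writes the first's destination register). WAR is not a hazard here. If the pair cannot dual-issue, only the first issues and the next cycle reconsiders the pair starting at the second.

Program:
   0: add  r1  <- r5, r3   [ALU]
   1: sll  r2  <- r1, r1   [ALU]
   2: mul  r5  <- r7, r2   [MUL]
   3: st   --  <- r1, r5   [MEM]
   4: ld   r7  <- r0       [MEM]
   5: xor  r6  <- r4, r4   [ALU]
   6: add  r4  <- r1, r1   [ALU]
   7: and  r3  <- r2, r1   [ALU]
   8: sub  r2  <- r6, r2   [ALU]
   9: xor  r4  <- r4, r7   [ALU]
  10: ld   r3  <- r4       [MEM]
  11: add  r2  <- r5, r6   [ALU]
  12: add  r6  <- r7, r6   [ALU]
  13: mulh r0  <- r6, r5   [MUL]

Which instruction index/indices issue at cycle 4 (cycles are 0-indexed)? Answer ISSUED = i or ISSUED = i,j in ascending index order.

c0: i0 add  RAW r1
c1: i1 sll  RAW r2
c2: i2 mul  RAW r5
c3: i3 st  no-port MEM/MEM
c4: i4+i5 ld/xor  pair
c5: i6+i7 add/and  pair
c6: i8+i9 sub/xor  pair
c7: i10+i11 ld/add  pair
c8: i12 add  RAW r6
c9: i13 mulh  tail

ISSUED = 4,5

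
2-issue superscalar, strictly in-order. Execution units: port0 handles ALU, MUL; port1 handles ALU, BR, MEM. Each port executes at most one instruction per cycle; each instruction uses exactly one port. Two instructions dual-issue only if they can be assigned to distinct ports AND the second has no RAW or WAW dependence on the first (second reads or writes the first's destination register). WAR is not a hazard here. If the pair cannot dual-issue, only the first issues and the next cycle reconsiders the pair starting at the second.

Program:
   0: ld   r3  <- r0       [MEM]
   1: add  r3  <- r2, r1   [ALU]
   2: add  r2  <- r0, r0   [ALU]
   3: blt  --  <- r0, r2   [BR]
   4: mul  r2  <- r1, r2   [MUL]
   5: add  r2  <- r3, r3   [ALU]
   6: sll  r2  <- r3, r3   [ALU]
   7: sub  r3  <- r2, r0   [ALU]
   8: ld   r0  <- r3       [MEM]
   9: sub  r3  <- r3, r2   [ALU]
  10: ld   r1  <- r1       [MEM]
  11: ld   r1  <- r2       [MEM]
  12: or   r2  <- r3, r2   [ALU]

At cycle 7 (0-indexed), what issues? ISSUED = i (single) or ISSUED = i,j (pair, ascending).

ISSUED = 10

  cy0 -> i0 (ld) WAW r3
  cy1 -> i1+i2 (add add) dual
  cy2 -> i3+i4 (blt mul) dual
  cy3 -> i5 (add) WAW r2
  cy4 -> i6 (sll) RAW r2
  cy5 -> i7 (sub) RAW r3
  cy6 -> i8+i9 (ld sub) dual
  cy7 -> i10 (ld) no-port MEM/MEM
  cy8 -> i11+i12 (ld or) dual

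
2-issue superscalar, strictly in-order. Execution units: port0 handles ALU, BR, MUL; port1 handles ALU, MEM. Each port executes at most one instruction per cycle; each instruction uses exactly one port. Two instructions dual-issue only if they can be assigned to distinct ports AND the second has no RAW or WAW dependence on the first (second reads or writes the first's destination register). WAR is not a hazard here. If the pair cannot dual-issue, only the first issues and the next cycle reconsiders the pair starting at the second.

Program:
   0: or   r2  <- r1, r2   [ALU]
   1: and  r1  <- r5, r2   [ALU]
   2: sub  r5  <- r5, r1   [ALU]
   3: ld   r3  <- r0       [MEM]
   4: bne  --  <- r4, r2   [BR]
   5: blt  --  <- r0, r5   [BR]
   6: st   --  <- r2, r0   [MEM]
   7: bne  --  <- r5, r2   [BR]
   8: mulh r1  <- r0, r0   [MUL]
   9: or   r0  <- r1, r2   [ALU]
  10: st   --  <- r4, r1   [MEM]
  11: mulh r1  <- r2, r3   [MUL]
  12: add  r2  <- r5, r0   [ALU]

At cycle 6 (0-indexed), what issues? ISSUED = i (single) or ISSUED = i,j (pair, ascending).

ISSUED = 8

c0: i0 or  RAW r2
c1: i1 and  RAW r1
c2: i2&i3 sub ld  dual
c3: i4 bne  no-port BR/BR
c4: i5&i6 blt st  dual
c5: i7 bne  no-port BR/MUL
c6: i8 mulh  RAW r1
c7: i9&i10 or st  dual
c8: i11&i12 mulh add  dual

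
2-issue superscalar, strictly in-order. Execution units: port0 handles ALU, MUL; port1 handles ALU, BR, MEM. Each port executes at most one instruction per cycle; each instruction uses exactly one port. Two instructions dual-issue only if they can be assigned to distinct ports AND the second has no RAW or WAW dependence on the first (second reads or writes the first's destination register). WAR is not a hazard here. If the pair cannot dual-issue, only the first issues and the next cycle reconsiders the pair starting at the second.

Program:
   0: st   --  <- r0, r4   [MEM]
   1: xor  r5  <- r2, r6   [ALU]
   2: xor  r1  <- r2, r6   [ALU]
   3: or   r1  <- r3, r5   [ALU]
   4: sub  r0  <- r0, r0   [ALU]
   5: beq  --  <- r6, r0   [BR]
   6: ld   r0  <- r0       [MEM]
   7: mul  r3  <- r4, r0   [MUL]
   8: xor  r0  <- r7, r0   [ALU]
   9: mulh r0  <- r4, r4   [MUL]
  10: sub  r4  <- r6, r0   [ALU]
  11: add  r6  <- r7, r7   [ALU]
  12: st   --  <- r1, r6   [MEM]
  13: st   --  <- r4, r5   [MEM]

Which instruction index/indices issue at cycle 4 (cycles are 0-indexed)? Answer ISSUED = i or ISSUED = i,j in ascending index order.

ISSUED = 6

0. st.MEM xor.ALU @i0/i1  | 2-wide
1. xor.ALU @i2  | WAW r1
2. or.ALU sub.ALU @i3/i4  | 2-wide
3. beq.BR @i5  | no-port BR/MEM
4. ld.MEM @i6  | RAW r0
5. mul.MUL xor.ALU @i7/i8  | 2-wide
6. mulh.MUL @i9  | RAW r0
7. sub.ALU add.ALU @i10/i11  | 2-wide
8. st.MEM @i12  | no-port MEM/MEM
9. st.MEM @i13  | tail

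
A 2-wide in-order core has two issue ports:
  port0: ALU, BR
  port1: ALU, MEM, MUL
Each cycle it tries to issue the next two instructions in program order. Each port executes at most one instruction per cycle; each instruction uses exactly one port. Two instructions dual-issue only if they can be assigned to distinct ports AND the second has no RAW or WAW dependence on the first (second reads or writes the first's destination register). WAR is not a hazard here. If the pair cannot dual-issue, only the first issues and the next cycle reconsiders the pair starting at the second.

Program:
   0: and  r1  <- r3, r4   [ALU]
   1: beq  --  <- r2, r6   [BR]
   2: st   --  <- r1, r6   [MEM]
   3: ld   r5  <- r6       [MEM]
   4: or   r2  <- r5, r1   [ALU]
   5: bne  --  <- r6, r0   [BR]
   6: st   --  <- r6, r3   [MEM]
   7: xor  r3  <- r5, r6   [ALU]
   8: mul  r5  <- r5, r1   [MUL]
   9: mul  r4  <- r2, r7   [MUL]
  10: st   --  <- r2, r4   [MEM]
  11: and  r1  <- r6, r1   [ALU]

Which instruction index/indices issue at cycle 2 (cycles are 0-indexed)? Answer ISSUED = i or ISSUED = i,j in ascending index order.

ISSUED = 3

t=0 i0&i1:and/beq ; 2-wide
t=1 i2:st ; no-port MEM/MEM
t=2 i3:ld ; RAW r5
t=3 i4&i5:or/bne ; 2-wide
t=4 i6&i7:st/xor ; 2-wide
t=5 i8:mul ; no-port MUL/MUL
t=6 i9:mul ; no-port MUL/MEM
t=7 i10&i11:st/and ; 2-wide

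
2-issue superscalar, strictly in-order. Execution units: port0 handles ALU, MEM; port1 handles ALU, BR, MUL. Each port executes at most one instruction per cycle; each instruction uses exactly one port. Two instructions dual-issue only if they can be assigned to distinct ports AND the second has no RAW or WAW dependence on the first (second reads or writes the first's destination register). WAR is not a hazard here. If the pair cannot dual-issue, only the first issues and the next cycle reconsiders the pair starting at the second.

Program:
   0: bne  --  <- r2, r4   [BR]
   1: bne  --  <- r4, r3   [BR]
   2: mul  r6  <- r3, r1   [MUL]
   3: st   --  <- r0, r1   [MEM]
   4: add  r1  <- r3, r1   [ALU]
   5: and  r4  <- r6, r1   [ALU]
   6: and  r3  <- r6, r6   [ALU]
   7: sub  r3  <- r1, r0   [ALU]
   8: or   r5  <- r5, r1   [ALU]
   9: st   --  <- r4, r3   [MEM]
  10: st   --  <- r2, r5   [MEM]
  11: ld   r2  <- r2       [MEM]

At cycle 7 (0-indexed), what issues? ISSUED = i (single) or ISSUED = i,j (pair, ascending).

  cy0 -> i0 (bne) no-port BR/BR
  cy1 -> i1 (bne) no-port BR/MUL
  cy2 -> i2,i3 (mul st) pair
  cy3 -> i4 (add) RAW r1
  cy4 -> i5,i6 (and and) pair
  cy5 -> i7,i8 (sub or) pair
  cy6 -> i9 (st) no-port MEM/MEM
  cy7 -> i10 (st) no-port MEM/MEM
  cy8 -> i11 (ld) tail

ISSUED = 10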